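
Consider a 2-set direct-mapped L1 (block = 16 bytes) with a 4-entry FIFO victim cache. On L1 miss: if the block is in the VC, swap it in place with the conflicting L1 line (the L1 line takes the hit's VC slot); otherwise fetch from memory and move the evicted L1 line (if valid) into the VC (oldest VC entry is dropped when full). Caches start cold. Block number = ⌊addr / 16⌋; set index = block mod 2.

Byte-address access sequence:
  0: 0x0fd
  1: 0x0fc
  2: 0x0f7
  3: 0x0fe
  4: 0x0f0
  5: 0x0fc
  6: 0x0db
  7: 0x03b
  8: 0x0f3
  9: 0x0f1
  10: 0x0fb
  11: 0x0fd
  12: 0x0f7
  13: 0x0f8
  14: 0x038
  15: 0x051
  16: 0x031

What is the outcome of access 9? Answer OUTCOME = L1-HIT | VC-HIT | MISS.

#0 0xfd→b15/s1 MISS; vc=[]
#1 0xfc→b15/s1 L1-HIT; vc=[]
#2 0xf7→b15/s1 L1-HIT; vc=[]
#3 0xfe→b15/s1 L1-HIT; vc=[]
#4 0xf0→b15/s1 L1-HIT; vc=[]
#5 0xfc→b15/s1 L1-HIT; vc=[]
#6 0xdb→b13/s1 MISS; vc=[15]
#7 0x3b→b3/s1 MISS; vc=[15,13]
#8 0xf3→b15/s1 VC-HIT; vc=[3,13]
#9 0xf1→b15/s1 L1-HIT; vc=[3,13]
#10 0xfb→b15/s1 L1-HIT; vc=[3,13]
#11 0xfd→b15/s1 L1-HIT; vc=[3,13]
#12 0xf7→b15/s1 L1-HIT; vc=[3,13]
#13 0xf8→b15/s1 L1-HIT; vc=[3,13]
#14 0x38→b3/s1 VC-HIT; vc=[15,13]
#15 0x51→b5/s1 MISS; vc=[15,13,3]
#16 0x31→b3/s1 VC-HIT; vc=[15,13,5]

OUTCOME = L1-HIT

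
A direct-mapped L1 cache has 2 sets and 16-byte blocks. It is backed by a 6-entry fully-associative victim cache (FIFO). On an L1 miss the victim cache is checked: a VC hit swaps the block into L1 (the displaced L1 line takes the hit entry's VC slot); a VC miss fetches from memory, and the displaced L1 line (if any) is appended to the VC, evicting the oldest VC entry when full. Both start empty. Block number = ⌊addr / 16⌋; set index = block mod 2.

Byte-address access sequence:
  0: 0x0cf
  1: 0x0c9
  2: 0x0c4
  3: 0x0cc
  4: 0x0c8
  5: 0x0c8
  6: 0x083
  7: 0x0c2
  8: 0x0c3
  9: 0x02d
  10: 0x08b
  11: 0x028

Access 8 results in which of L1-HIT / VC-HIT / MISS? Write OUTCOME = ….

  [0] addr=0xcf blk=12 s=0: MISS | VC []
  [1] addr=0xc9 blk=12 s=0: L1-HIT | VC []
  [2] addr=0xc4 blk=12 s=0: L1-HIT | VC []
  [3] addr=0xcc blk=12 s=0: L1-HIT | VC []
  [4] addr=0xc8 blk=12 s=0: L1-HIT | VC []
  [5] addr=0xc8 blk=12 s=0: L1-HIT | VC []
  [6] addr=0x83 blk=8 s=0: MISS | VC [12]
  [7] addr=0xc2 blk=12 s=0: VC-HIT | VC [8]
  [8] addr=0xc3 blk=12 s=0: L1-HIT | VC [8]
  [9] addr=0x2d blk=2 s=0: MISS | VC [8, 12]
  [10] addr=0x8b blk=8 s=0: VC-HIT | VC [2, 12]
  [11] addr=0x28 blk=2 s=0: VC-HIT | VC [8, 12]

OUTCOME = L1-HIT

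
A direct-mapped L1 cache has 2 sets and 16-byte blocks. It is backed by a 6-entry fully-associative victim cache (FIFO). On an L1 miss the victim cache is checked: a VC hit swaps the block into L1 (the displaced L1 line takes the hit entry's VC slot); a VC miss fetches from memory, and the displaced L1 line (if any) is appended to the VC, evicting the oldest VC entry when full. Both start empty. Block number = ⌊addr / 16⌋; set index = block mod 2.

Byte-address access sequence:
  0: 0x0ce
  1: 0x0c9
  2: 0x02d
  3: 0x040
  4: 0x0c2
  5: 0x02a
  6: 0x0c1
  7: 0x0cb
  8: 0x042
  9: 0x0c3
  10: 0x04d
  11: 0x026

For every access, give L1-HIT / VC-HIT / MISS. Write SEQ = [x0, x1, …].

SEQ = [MISS, L1-HIT, MISS, MISS, VC-HIT, VC-HIT, VC-HIT, L1-HIT, VC-HIT, VC-HIT, VC-HIT, VC-HIT]

0: 0xce (blk 12, set 0) → MISS  vc=[]
1: 0xc9 (blk 12, set 0) → L1-HIT  vc=[]
2: 0x2d (blk 2, set 0) → MISS  vc=[12]
3: 0x40 (blk 4, set 0) → MISS  vc=[12, 2]
4: 0xc2 (blk 12, set 0) → VC-HIT  vc=[4, 2]
5: 0x2a (blk 2, set 0) → VC-HIT  vc=[4, 12]
6: 0xc1 (blk 12, set 0) → VC-HIT  vc=[4, 2]
7: 0xcb (blk 12, set 0) → L1-HIT  vc=[4, 2]
8: 0x42 (blk 4, set 0) → VC-HIT  vc=[12, 2]
9: 0xc3 (blk 12, set 0) → VC-HIT  vc=[4, 2]
10: 0x4d (blk 4, set 0) → VC-HIT  vc=[12, 2]
11: 0x26 (blk 2, set 0) → VC-HIT  vc=[12, 4]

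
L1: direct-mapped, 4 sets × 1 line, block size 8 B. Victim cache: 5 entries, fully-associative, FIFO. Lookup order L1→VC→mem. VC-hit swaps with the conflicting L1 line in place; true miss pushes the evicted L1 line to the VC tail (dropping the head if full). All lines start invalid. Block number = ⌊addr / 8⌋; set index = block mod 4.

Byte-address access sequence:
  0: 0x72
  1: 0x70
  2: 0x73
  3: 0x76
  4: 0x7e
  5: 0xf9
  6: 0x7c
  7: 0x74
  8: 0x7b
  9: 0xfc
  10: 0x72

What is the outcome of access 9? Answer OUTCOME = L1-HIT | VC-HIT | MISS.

OUTCOME = VC-HIT

#0 0x72→b14/s2 MISS; vc=[]
#1 0x70→b14/s2 L1-HIT; vc=[]
#2 0x73→b14/s2 L1-HIT; vc=[]
#3 0x76→b14/s2 L1-HIT; vc=[]
#4 0x7e→b15/s3 MISS; vc=[]
#5 0xf9→b31/s3 MISS; vc=[15]
#6 0x7c→b15/s3 VC-HIT; vc=[31]
#7 0x74→b14/s2 L1-HIT; vc=[31]
#8 0x7b→b15/s3 L1-HIT; vc=[31]
#9 0xfc→b31/s3 VC-HIT; vc=[15]
#10 0x72→b14/s2 L1-HIT; vc=[15]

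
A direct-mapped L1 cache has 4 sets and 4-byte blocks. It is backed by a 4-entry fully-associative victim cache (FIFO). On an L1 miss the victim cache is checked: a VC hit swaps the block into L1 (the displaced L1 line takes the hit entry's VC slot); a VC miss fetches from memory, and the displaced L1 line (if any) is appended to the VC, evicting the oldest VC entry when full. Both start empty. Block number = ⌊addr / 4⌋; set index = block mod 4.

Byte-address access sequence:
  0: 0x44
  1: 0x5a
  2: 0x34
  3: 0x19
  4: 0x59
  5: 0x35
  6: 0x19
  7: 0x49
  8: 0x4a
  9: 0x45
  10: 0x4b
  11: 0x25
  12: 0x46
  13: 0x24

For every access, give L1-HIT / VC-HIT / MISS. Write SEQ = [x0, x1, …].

  [0] addr=0x44 blk=17 s=1: MISS | VC []
  [1] addr=0x5a blk=22 s=2: MISS | VC []
  [2] addr=0x34 blk=13 s=1: MISS | VC [17]
  [3] addr=0x19 blk=6 s=2: MISS | VC [17, 22]
  [4] addr=0x59 blk=22 s=2: VC-HIT | VC [17, 6]
  [5] addr=0x35 blk=13 s=1: L1-HIT | VC [17, 6]
  [6] addr=0x19 blk=6 s=2: VC-HIT | VC [17, 22]
  [7] addr=0x49 blk=18 s=2: MISS | VC [17, 22, 6]
  [8] addr=0x4a blk=18 s=2: L1-HIT | VC [17, 22, 6]
  [9] addr=0x45 blk=17 s=1: VC-HIT | VC [13, 22, 6]
  [10] addr=0x4b blk=18 s=2: L1-HIT | VC [13, 22, 6]
  [11] addr=0x25 blk=9 s=1: MISS | VC [13, 22, 6, 17]
  [12] addr=0x46 blk=17 s=1: VC-HIT | VC [13, 22, 6, 9]
  [13] addr=0x24 blk=9 s=1: VC-HIT | VC [13, 22, 6, 17]

SEQ = [MISS, MISS, MISS, MISS, VC-HIT, L1-HIT, VC-HIT, MISS, L1-HIT, VC-HIT, L1-HIT, MISS, VC-HIT, VC-HIT]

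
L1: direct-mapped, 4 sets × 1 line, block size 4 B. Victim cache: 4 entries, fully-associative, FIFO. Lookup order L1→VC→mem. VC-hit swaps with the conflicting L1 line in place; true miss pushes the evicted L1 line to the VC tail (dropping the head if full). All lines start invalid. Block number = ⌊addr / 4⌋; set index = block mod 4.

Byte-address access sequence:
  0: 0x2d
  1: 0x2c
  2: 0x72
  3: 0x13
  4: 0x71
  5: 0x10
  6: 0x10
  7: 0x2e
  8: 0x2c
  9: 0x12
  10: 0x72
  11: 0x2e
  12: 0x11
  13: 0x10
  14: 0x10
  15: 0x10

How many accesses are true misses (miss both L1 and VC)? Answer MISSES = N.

MISSES = 3

0: 0x2d (blk 11, set 3) → MISS  vc=[]
1: 0x2c (blk 11, set 3) → L1-HIT  vc=[]
2: 0x72 (blk 28, set 0) → MISS  vc=[]
3: 0x13 (blk 4, set 0) → MISS  vc=[28]
4: 0x71 (blk 28, set 0) → VC-HIT  vc=[4]
5: 0x10 (blk 4, set 0) → VC-HIT  vc=[28]
6: 0x10 (blk 4, set 0) → L1-HIT  vc=[28]
7: 0x2e (blk 11, set 3) → L1-HIT  vc=[28]
8: 0x2c (blk 11, set 3) → L1-HIT  vc=[28]
9: 0x12 (blk 4, set 0) → L1-HIT  vc=[28]
10: 0x72 (blk 28, set 0) → VC-HIT  vc=[4]
11: 0x2e (blk 11, set 3) → L1-HIT  vc=[4]
12: 0x11 (blk 4, set 0) → VC-HIT  vc=[28]
13: 0x10 (blk 4, set 0) → L1-HIT  vc=[28]
14: 0x10 (blk 4, set 0) → L1-HIT  vc=[28]
15: 0x10 (blk 4, set 0) → L1-HIT  vc=[28]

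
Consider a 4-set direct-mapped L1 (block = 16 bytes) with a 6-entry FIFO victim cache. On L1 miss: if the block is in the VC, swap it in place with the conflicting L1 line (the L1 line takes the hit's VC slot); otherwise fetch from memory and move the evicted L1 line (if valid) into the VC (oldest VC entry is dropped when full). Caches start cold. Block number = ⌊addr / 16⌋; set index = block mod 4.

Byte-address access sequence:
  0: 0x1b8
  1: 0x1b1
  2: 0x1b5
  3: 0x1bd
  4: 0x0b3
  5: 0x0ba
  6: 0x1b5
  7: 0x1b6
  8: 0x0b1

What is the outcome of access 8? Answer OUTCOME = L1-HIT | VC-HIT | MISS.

#0 0x1b8→b27/s3 MISS; vc=[]
#1 0x1b1→b27/s3 L1-HIT; vc=[]
#2 0x1b5→b27/s3 L1-HIT; vc=[]
#3 0x1bd→b27/s3 L1-HIT; vc=[]
#4 0xb3→b11/s3 MISS; vc=[27]
#5 0xba→b11/s3 L1-HIT; vc=[27]
#6 0x1b5→b27/s3 VC-HIT; vc=[11]
#7 0x1b6→b27/s3 L1-HIT; vc=[11]
#8 0xb1→b11/s3 VC-HIT; vc=[27]

OUTCOME = VC-HIT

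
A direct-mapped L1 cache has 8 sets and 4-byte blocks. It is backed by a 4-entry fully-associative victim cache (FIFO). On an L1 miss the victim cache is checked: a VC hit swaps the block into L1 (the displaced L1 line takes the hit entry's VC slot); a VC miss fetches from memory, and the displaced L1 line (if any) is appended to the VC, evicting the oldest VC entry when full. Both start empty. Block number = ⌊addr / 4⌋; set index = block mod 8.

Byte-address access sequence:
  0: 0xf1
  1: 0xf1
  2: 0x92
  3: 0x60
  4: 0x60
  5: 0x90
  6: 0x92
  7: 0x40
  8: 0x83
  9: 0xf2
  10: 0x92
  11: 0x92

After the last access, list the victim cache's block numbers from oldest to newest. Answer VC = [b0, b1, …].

#0 0xf1→b60/s4 MISS; vc=[]
#1 0xf1→b60/s4 L1-HIT; vc=[]
#2 0x92→b36/s4 MISS; vc=[60]
#3 0x60→b24/s0 MISS; vc=[60]
#4 0x60→b24/s0 L1-HIT; vc=[60]
#5 0x90→b36/s4 L1-HIT; vc=[60]
#6 0x92→b36/s4 L1-HIT; vc=[60]
#7 0x40→b16/s0 MISS; vc=[60,24]
#8 0x83→b32/s0 MISS; vc=[60,24,16]
#9 0xf2→b60/s4 VC-HIT; vc=[36,24,16]
#10 0x92→b36/s4 VC-HIT; vc=[60,24,16]
#11 0x92→b36/s4 L1-HIT; vc=[60,24,16]

VC = [60, 24, 16]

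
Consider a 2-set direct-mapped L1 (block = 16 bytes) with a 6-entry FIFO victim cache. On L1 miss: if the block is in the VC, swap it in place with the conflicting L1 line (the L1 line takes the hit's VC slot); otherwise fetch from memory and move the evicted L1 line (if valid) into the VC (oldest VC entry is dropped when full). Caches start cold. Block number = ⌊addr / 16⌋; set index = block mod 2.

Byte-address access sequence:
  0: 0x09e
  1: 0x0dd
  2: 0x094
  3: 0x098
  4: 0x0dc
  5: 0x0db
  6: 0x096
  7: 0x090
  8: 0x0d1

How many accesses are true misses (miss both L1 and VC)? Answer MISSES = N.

MISSES = 2

  [0] addr=0x9e blk=9 s=1: MISS | VC []
  [1] addr=0xdd blk=13 s=1: MISS | VC [9]
  [2] addr=0x94 blk=9 s=1: VC-HIT | VC [13]
  [3] addr=0x98 blk=9 s=1: L1-HIT | VC [13]
  [4] addr=0xdc blk=13 s=1: VC-HIT | VC [9]
  [5] addr=0xdb blk=13 s=1: L1-HIT | VC [9]
  [6] addr=0x96 blk=9 s=1: VC-HIT | VC [13]
  [7] addr=0x90 blk=9 s=1: L1-HIT | VC [13]
  [8] addr=0xd1 blk=13 s=1: VC-HIT | VC [9]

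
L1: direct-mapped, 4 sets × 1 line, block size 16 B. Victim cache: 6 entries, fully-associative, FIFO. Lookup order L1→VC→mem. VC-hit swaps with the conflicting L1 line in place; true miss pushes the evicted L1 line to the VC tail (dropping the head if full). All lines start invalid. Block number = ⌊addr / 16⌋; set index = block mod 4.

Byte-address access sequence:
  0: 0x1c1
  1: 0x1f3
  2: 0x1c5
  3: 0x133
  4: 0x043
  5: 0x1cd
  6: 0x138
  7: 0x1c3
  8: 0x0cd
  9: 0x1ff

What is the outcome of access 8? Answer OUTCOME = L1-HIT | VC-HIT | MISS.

#0 0x1c1→b28/s0 MISS; vc=[]
#1 0x1f3→b31/s3 MISS; vc=[]
#2 0x1c5→b28/s0 L1-HIT; vc=[]
#3 0x133→b19/s3 MISS; vc=[31]
#4 0x43→b4/s0 MISS; vc=[31,28]
#5 0x1cd→b28/s0 VC-HIT; vc=[31,4]
#6 0x138→b19/s3 L1-HIT; vc=[31,4]
#7 0x1c3→b28/s0 L1-HIT; vc=[31,4]
#8 0xcd→b12/s0 MISS; vc=[31,4,28]
#9 0x1ff→b31/s3 VC-HIT; vc=[19,4,28]

OUTCOME = MISS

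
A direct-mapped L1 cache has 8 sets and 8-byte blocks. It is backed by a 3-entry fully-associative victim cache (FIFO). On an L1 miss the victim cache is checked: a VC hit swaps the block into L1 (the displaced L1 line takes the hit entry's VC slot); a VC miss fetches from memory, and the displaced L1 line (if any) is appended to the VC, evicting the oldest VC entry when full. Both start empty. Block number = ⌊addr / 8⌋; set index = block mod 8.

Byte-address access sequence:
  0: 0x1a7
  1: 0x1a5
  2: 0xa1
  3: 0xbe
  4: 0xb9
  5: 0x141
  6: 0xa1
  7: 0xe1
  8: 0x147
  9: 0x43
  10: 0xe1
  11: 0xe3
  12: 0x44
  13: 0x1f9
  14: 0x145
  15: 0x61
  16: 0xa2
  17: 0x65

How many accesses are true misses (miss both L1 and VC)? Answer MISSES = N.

MISSES = 9

#0 0x1a7→b52/s4 MISS; vc=[]
#1 0x1a5→b52/s4 L1-HIT; vc=[]
#2 0xa1→b20/s4 MISS; vc=[52]
#3 0xbe→b23/s7 MISS; vc=[52]
#4 0xb9→b23/s7 L1-HIT; vc=[52]
#5 0x141→b40/s0 MISS; vc=[52]
#6 0xa1→b20/s4 L1-HIT; vc=[52]
#7 0xe1→b28/s4 MISS; vc=[52,20]
#8 0x147→b40/s0 L1-HIT; vc=[52,20]
#9 0x43→b8/s0 MISS; vc=[52,20,40]
#10 0xe1→b28/s4 L1-HIT; vc=[52,20,40]
#11 0xe3→b28/s4 L1-HIT; vc=[52,20,40]
#12 0x44→b8/s0 L1-HIT; vc=[52,20,40]
#13 0x1f9→b63/s7 MISS; vc=[20,40,23]
#14 0x145→b40/s0 VC-HIT; vc=[20,8,23]
#15 0x61→b12/s4 MISS; vc=[8,23,28]
#16 0xa2→b20/s4 MISS; vc=[23,28,12]
#17 0x65→b12/s4 VC-HIT; vc=[23,28,20]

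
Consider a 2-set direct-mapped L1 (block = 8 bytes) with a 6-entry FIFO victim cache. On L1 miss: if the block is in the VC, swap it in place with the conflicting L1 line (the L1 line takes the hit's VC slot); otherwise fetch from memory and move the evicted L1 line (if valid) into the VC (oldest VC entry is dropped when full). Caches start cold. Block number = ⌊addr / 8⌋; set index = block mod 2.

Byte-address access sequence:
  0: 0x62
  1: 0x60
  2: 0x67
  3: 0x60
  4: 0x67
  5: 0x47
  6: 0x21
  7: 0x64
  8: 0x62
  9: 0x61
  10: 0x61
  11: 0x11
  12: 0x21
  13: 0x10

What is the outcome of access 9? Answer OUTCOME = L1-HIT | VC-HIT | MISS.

#0 0x62→b12/s0 MISS; vc=[]
#1 0x60→b12/s0 L1-HIT; vc=[]
#2 0x67→b12/s0 L1-HIT; vc=[]
#3 0x60→b12/s0 L1-HIT; vc=[]
#4 0x67→b12/s0 L1-HIT; vc=[]
#5 0x47→b8/s0 MISS; vc=[12]
#6 0x21→b4/s0 MISS; vc=[12,8]
#7 0x64→b12/s0 VC-HIT; vc=[4,8]
#8 0x62→b12/s0 L1-HIT; vc=[4,8]
#9 0x61→b12/s0 L1-HIT; vc=[4,8]
#10 0x61→b12/s0 L1-HIT; vc=[4,8]
#11 0x11→b2/s0 MISS; vc=[4,8,12]
#12 0x21→b4/s0 VC-HIT; vc=[2,8,12]
#13 0x10→b2/s0 VC-HIT; vc=[4,8,12]

OUTCOME = L1-HIT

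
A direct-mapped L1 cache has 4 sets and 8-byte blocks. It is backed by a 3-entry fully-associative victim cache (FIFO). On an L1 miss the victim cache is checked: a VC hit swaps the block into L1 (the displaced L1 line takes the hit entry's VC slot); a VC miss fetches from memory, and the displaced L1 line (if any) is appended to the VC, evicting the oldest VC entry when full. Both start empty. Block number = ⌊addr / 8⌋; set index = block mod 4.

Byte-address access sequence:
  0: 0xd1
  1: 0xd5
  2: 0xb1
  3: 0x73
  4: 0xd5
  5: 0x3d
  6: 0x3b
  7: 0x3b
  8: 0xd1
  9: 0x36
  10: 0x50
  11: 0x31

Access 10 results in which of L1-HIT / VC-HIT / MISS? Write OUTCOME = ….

0: 0xd1 (blk 26, set 2) → MISS  vc=[]
1: 0xd5 (blk 26, set 2) → L1-HIT  vc=[]
2: 0xb1 (blk 22, set 2) → MISS  vc=[26]
3: 0x73 (blk 14, set 2) → MISS  vc=[26, 22]
4: 0xd5 (blk 26, set 2) → VC-HIT  vc=[14, 22]
5: 0x3d (blk 7, set 3) → MISS  vc=[14, 22]
6: 0x3b (blk 7, set 3) → L1-HIT  vc=[14, 22]
7: 0x3b (blk 7, set 3) → L1-HIT  vc=[14, 22]
8: 0xd1 (blk 26, set 2) → L1-HIT  vc=[14, 22]
9: 0x36 (blk 6, set 2) → MISS  vc=[14, 22, 26]
10: 0x50 (blk 10, set 2) → MISS  vc=[22, 26, 6]
11: 0x31 (blk 6, set 2) → VC-HIT  vc=[22, 26, 10]

OUTCOME = MISS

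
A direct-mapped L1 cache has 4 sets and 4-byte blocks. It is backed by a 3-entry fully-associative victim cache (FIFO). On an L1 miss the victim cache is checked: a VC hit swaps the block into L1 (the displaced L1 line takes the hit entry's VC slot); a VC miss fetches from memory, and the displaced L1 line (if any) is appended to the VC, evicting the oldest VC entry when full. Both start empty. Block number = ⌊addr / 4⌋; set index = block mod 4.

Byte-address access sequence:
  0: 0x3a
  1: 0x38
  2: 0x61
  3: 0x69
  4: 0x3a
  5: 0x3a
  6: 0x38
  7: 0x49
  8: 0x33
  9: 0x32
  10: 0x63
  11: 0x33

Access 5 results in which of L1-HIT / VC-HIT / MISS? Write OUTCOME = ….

OUTCOME = L1-HIT

#0 0x3a→b14/s2 MISS; vc=[]
#1 0x38→b14/s2 L1-HIT; vc=[]
#2 0x61→b24/s0 MISS; vc=[]
#3 0x69→b26/s2 MISS; vc=[14]
#4 0x3a→b14/s2 VC-HIT; vc=[26]
#5 0x3a→b14/s2 L1-HIT; vc=[26]
#6 0x38→b14/s2 L1-HIT; vc=[26]
#7 0x49→b18/s2 MISS; vc=[26,14]
#8 0x33→b12/s0 MISS; vc=[26,14,24]
#9 0x32→b12/s0 L1-HIT; vc=[26,14,24]
#10 0x63→b24/s0 VC-HIT; vc=[26,14,12]
#11 0x33→b12/s0 VC-HIT; vc=[26,14,24]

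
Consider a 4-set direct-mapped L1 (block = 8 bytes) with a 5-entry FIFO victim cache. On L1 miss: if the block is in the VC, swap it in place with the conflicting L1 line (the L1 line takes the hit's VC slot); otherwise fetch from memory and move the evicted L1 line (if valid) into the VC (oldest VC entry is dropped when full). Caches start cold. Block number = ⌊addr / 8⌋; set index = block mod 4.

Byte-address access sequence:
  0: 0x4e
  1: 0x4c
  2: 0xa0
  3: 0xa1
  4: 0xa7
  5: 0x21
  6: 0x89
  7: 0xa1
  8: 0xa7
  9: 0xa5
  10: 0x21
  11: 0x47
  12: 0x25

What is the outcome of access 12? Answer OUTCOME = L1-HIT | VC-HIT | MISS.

OUTCOME = VC-HIT

#0 0x4e→b9/s1 MISS; vc=[]
#1 0x4c→b9/s1 L1-HIT; vc=[]
#2 0xa0→b20/s0 MISS; vc=[]
#3 0xa1→b20/s0 L1-HIT; vc=[]
#4 0xa7→b20/s0 L1-HIT; vc=[]
#5 0x21→b4/s0 MISS; vc=[20]
#6 0x89→b17/s1 MISS; vc=[20,9]
#7 0xa1→b20/s0 VC-HIT; vc=[4,9]
#8 0xa7→b20/s0 L1-HIT; vc=[4,9]
#9 0xa5→b20/s0 L1-HIT; vc=[4,9]
#10 0x21→b4/s0 VC-HIT; vc=[20,9]
#11 0x47→b8/s0 MISS; vc=[20,9,4]
#12 0x25→b4/s0 VC-HIT; vc=[20,9,8]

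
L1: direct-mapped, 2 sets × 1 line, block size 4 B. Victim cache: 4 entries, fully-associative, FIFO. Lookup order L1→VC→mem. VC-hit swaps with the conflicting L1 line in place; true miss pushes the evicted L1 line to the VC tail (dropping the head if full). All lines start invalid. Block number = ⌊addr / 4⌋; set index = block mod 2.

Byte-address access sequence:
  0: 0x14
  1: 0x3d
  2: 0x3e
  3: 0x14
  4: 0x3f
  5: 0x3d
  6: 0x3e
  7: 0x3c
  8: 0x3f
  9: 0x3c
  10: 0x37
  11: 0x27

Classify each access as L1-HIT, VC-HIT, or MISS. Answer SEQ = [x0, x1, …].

SEQ = [MISS, MISS, L1-HIT, VC-HIT, VC-HIT, L1-HIT, L1-HIT, L1-HIT, L1-HIT, L1-HIT, MISS, MISS]

0: 0x14 (blk 5, set 1) → MISS  vc=[]
1: 0x3d (blk 15, set 1) → MISS  vc=[5]
2: 0x3e (blk 15, set 1) → L1-HIT  vc=[5]
3: 0x14 (blk 5, set 1) → VC-HIT  vc=[15]
4: 0x3f (blk 15, set 1) → VC-HIT  vc=[5]
5: 0x3d (blk 15, set 1) → L1-HIT  vc=[5]
6: 0x3e (blk 15, set 1) → L1-HIT  vc=[5]
7: 0x3c (blk 15, set 1) → L1-HIT  vc=[5]
8: 0x3f (blk 15, set 1) → L1-HIT  vc=[5]
9: 0x3c (blk 15, set 1) → L1-HIT  vc=[5]
10: 0x37 (blk 13, set 1) → MISS  vc=[5, 15]
11: 0x27 (blk 9, set 1) → MISS  vc=[5, 15, 13]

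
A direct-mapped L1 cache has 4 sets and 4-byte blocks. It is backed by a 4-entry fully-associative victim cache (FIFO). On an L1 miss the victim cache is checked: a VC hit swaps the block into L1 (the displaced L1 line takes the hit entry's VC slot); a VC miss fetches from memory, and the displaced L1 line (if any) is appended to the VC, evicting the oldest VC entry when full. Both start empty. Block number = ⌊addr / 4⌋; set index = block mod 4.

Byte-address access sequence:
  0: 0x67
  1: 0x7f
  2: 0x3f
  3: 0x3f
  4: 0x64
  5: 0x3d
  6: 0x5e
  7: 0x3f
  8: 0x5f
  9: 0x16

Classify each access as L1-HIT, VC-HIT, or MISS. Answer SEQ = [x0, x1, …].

SEQ = [MISS, MISS, MISS, L1-HIT, L1-HIT, L1-HIT, MISS, VC-HIT, VC-HIT, MISS]

#0 0x67→b25/s1 MISS; vc=[]
#1 0x7f→b31/s3 MISS; vc=[]
#2 0x3f→b15/s3 MISS; vc=[31]
#3 0x3f→b15/s3 L1-HIT; vc=[31]
#4 0x64→b25/s1 L1-HIT; vc=[31]
#5 0x3d→b15/s3 L1-HIT; vc=[31]
#6 0x5e→b23/s3 MISS; vc=[31,15]
#7 0x3f→b15/s3 VC-HIT; vc=[31,23]
#8 0x5f→b23/s3 VC-HIT; vc=[31,15]
#9 0x16→b5/s1 MISS; vc=[31,15,25]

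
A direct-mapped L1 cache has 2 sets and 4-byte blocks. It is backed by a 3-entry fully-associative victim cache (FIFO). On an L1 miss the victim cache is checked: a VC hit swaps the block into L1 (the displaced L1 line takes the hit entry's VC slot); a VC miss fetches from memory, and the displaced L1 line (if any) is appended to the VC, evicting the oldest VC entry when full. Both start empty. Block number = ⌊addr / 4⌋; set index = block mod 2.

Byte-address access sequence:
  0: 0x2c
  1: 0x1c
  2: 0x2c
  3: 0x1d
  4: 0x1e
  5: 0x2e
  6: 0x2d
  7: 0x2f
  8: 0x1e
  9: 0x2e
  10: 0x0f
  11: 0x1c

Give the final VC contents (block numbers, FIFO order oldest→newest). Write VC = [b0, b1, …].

  [0] addr=0x2c blk=11 s=1: MISS | VC []
  [1] addr=0x1c blk=7 s=1: MISS | VC [11]
  [2] addr=0x2c blk=11 s=1: VC-HIT | VC [7]
  [3] addr=0x1d blk=7 s=1: VC-HIT | VC [11]
  [4] addr=0x1e blk=7 s=1: L1-HIT | VC [11]
  [5] addr=0x2e blk=11 s=1: VC-HIT | VC [7]
  [6] addr=0x2d blk=11 s=1: L1-HIT | VC [7]
  [7] addr=0x2f blk=11 s=1: L1-HIT | VC [7]
  [8] addr=0x1e blk=7 s=1: VC-HIT | VC [11]
  [9] addr=0x2e blk=11 s=1: VC-HIT | VC [7]
  [10] addr=0xf blk=3 s=1: MISS | VC [7, 11]
  [11] addr=0x1c blk=7 s=1: VC-HIT | VC [3, 11]

VC = [3, 11]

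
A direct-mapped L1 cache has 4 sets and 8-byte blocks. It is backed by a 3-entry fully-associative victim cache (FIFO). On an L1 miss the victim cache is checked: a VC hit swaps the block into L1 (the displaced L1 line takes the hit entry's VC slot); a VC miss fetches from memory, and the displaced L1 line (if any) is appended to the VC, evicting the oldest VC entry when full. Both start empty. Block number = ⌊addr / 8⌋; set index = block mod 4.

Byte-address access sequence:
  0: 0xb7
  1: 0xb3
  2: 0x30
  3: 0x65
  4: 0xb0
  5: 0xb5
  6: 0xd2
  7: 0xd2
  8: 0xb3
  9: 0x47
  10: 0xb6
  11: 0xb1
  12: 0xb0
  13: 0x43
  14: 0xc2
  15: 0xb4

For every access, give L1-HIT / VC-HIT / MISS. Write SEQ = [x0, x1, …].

0: 0xb7 (blk 22, set 2) → MISS  vc=[]
1: 0xb3 (blk 22, set 2) → L1-HIT  vc=[]
2: 0x30 (blk 6, set 2) → MISS  vc=[22]
3: 0x65 (blk 12, set 0) → MISS  vc=[22]
4: 0xb0 (blk 22, set 2) → VC-HIT  vc=[6]
5: 0xb5 (blk 22, set 2) → L1-HIT  vc=[6]
6: 0xd2 (blk 26, set 2) → MISS  vc=[6, 22]
7: 0xd2 (blk 26, set 2) → L1-HIT  vc=[6, 22]
8: 0xb3 (blk 22, set 2) → VC-HIT  vc=[6, 26]
9: 0x47 (blk 8, set 0) → MISS  vc=[6, 26, 12]
10: 0xb6 (blk 22, set 2) → L1-HIT  vc=[6, 26, 12]
11: 0xb1 (blk 22, set 2) → L1-HIT  vc=[6, 26, 12]
12: 0xb0 (blk 22, set 2) → L1-HIT  vc=[6, 26, 12]
13: 0x43 (blk 8, set 0) → L1-HIT  vc=[6, 26, 12]
14: 0xc2 (blk 24, set 0) → MISS  vc=[26, 12, 8]
15: 0xb4 (blk 22, set 2) → L1-HIT  vc=[26, 12, 8]

SEQ = [MISS, L1-HIT, MISS, MISS, VC-HIT, L1-HIT, MISS, L1-HIT, VC-HIT, MISS, L1-HIT, L1-HIT, L1-HIT, L1-HIT, MISS, L1-HIT]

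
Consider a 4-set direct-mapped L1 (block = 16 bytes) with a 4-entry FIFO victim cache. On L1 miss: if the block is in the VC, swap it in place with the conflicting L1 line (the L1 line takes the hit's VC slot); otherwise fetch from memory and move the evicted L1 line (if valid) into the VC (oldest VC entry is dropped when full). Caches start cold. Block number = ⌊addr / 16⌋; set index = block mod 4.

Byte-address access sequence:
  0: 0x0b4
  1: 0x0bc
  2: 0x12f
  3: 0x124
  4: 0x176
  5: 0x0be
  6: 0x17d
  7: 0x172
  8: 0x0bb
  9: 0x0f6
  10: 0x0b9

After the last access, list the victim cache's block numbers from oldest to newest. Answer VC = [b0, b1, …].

0: 0xb4 (blk 11, set 3) → MISS  vc=[]
1: 0xbc (blk 11, set 3) → L1-HIT  vc=[]
2: 0x12f (blk 18, set 2) → MISS  vc=[]
3: 0x124 (blk 18, set 2) → L1-HIT  vc=[]
4: 0x176 (blk 23, set 3) → MISS  vc=[11]
5: 0xbe (blk 11, set 3) → VC-HIT  vc=[23]
6: 0x17d (blk 23, set 3) → VC-HIT  vc=[11]
7: 0x172 (blk 23, set 3) → L1-HIT  vc=[11]
8: 0xbb (blk 11, set 3) → VC-HIT  vc=[23]
9: 0xf6 (blk 15, set 3) → MISS  vc=[23, 11]
10: 0xb9 (blk 11, set 3) → VC-HIT  vc=[23, 15]

VC = [23, 15]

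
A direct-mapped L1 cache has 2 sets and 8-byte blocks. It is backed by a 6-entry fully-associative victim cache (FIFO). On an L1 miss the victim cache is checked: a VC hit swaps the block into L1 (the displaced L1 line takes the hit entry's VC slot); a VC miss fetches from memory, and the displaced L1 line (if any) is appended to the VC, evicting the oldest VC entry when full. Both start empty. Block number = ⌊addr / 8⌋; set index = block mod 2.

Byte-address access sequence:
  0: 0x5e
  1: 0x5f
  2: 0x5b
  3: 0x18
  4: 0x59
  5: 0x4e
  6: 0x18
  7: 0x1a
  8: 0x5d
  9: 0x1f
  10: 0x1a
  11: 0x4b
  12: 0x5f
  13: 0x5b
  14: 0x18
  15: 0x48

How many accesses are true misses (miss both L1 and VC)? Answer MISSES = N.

#0 0x5e→b11/s1 MISS; vc=[]
#1 0x5f→b11/s1 L1-HIT; vc=[]
#2 0x5b→b11/s1 L1-HIT; vc=[]
#3 0x18→b3/s1 MISS; vc=[11]
#4 0x59→b11/s1 VC-HIT; vc=[3]
#5 0x4e→b9/s1 MISS; vc=[3,11]
#6 0x18→b3/s1 VC-HIT; vc=[9,11]
#7 0x1a→b3/s1 L1-HIT; vc=[9,11]
#8 0x5d→b11/s1 VC-HIT; vc=[9,3]
#9 0x1f→b3/s1 VC-HIT; vc=[9,11]
#10 0x1a→b3/s1 L1-HIT; vc=[9,11]
#11 0x4b→b9/s1 VC-HIT; vc=[3,11]
#12 0x5f→b11/s1 VC-HIT; vc=[3,9]
#13 0x5b→b11/s1 L1-HIT; vc=[3,9]
#14 0x18→b3/s1 VC-HIT; vc=[11,9]
#15 0x48→b9/s1 VC-HIT; vc=[11,3]

MISSES = 3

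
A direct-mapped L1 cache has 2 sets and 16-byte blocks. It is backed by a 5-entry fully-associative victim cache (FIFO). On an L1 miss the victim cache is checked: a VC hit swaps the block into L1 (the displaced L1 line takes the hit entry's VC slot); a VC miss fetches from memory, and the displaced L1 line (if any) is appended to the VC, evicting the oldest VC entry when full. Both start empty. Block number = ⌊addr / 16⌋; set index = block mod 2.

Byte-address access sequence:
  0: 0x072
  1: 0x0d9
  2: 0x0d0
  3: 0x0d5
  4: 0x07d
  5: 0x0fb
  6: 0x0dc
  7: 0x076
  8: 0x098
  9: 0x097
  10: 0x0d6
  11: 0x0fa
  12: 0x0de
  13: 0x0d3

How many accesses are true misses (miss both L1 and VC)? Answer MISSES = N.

MISSES = 4

  [0] addr=0x72 blk=7 s=1: MISS | VC []
  [1] addr=0xd9 blk=13 s=1: MISS | VC [7]
  [2] addr=0xd0 blk=13 s=1: L1-HIT | VC [7]
  [3] addr=0xd5 blk=13 s=1: L1-HIT | VC [7]
  [4] addr=0x7d blk=7 s=1: VC-HIT | VC [13]
  [5] addr=0xfb blk=15 s=1: MISS | VC [13, 7]
  [6] addr=0xdc blk=13 s=1: VC-HIT | VC [15, 7]
  [7] addr=0x76 blk=7 s=1: VC-HIT | VC [15, 13]
  [8] addr=0x98 blk=9 s=1: MISS | VC [15, 13, 7]
  [9] addr=0x97 blk=9 s=1: L1-HIT | VC [15, 13, 7]
  [10] addr=0xd6 blk=13 s=1: VC-HIT | VC [15, 9, 7]
  [11] addr=0xfa blk=15 s=1: VC-HIT | VC [13, 9, 7]
  [12] addr=0xde blk=13 s=1: VC-HIT | VC [15, 9, 7]
  [13] addr=0xd3 blk=13 s=1: L1-HIT | VC [15, 9, 7]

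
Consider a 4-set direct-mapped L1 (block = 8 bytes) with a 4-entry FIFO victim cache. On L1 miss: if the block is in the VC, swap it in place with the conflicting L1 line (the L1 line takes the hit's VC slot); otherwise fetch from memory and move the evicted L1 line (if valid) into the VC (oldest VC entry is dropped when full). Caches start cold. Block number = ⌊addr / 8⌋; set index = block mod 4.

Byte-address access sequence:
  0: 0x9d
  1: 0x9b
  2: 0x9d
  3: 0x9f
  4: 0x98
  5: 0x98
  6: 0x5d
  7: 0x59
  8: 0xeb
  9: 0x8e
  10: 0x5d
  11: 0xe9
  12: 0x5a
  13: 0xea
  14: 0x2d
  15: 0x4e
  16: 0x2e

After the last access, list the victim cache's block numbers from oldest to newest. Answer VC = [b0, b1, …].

  [0] addr=0x9d blk=19 s=3: MISS | VC []
  [1] addr=0x9b blk=19 s=3: L1-HIT | VC []
  [2] addr=0x9d blk=19 s=3: L1-HIT | VC []
  [3] addr=0x9f blk=19 s=3: L1-HIT | VC []
  [4] addr=0x98 blk=19 s=3: L1-HIT | VC []
  [5] addr=0x98 blk=19 s=3: L1-HIT | VC []
  [6] addr=0x5d blk=11 s=3: MISS | VC [19]
  [7] addr=0x59 blk=11 s=3: L1-HIT | VC [19]
  [8] addr=0xeb blk=29 s=1: MISS | VC [19]
  [9] addr=0x8e blk=17 s=1: MISS | VC [19, 29]
  [10] addr=0x5d blk=11 s=3: L1-HIT | VC [19, 29]
  [11] addr=0xe9 blk=29 s=1: VC-HIT | VC [19, 17]
  [12] addr=0x5a blk=11 s=3: L1-HIT | VC [19, 17]
  [13] addr=0xea blk=29 s=1: L1-HIT | VC [19, 17]
  [14] addr=0x2d blk=5 s=1: MISS | VC [19, 17, 29]
  [15] addr=0x4e blk=9 s=1: MISS | VC [19, 17, 29, 5]
  [16] addr=0x2e blk=5 s=1: VC-HIT | VC [19, 17, 29, 9]

VC = [19, 17, 29, 9]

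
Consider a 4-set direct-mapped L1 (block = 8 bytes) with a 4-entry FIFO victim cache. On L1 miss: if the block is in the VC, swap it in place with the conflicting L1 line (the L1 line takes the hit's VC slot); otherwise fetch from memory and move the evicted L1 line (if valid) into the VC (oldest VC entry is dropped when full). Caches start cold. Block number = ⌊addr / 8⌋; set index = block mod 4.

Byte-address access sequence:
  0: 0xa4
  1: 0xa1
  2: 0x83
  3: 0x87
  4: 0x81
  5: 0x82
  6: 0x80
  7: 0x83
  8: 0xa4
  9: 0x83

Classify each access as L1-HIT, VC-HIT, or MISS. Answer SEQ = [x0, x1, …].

#0 0xa4→b20/s0 MISS; vc=[]
#1 0xa1→b20/s0 L1-HIT; vc=[]
#2 0x83→b16/s0 MISS; vc=[20]
#3 0x87→b16/s0 L1-HIT; vc=[20]
#4 0x81→b16/s0 L1-HIT; vc=[20]
#5 0x82→b16/s0 L1-HIT; vc=[20]
#6 0x80→b16/s0 L1-HIT; vc=[20]
#7 0x83→b16/s0 L1-HIT; vc=[20]
#8 0xa4→b20/s0 VC-HIT; vc=[16]
#9 0x83→b16/s0 VC-HIT; vc=[20]

SEQ = [MISS, L1-HIT, MISS, L1-HIT, L1-HIT, L1-HIT, L1-HIT, L1-HIT, VC-HIT, VC-HIT]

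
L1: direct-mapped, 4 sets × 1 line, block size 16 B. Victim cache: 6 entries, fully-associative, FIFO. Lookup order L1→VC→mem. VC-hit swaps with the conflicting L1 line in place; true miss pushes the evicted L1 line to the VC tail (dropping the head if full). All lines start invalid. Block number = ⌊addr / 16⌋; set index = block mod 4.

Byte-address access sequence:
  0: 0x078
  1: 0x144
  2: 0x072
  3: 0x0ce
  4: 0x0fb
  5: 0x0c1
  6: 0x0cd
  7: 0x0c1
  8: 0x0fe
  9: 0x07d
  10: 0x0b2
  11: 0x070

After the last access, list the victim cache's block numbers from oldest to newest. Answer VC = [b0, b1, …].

0: 0x78 (blk 7, set 3) → MISS  vc=[]
1: 0x144 (blk 20, set 0) → MISS  vc=[]
2: 0x72 (blk 7, set 3) → L1-HIT  vc=[]
3: 0xce (blk 12, set 0) → MISS  vc=[20]
4: 0xfb (blk 15, set 3) → MISS  vc=[20, 7]
5: 0xc1 (blk 12, set 0) → L1-HIT  vc=[20, 7]
6: 0xcd (blk 12, set 0) → L1-HIT  vc=[20, 7]
7: 0xc1 (blk 12, set 0) → L1-HIT  vc=[20, 7]
8: 0xfe (blk 15, set 3) → L1-HIT  vc=[20, 7]
9: 0x7d (blk 7, set 3) → VC-HIT  vc=[20, 15]
10: 0xb2 (blk 11, set 3) → MISS  vc=[20, 15, 7]
11: 0x70 (blk 7, set 3) → VC-HIT  vc=[20, 15, 11]

VC = [20, 15, 11]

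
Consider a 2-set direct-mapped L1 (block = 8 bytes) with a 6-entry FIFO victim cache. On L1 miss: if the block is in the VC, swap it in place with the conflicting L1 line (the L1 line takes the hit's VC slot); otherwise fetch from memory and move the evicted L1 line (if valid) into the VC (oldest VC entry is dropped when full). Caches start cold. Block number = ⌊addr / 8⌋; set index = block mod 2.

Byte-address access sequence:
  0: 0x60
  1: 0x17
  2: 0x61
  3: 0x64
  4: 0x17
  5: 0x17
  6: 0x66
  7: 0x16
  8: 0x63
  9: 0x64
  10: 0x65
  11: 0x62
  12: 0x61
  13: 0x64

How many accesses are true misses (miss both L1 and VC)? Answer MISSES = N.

MISSES = 2

#0 0x60→b12/s0 MISS; vc=[]
#1 0x17→b2/s0 MISS; vc=[12]
#2 0x61→b12/s0 VC-HIT; vc=[2]
#3 0x64→b12/s0 L1-HIT; vc=[2]
#4 0x17→b2/s0 VC-HIT; vc=[12]
#5 0x17→b2/s0 L1-HIT; vc=[12]
#6 0x66→b12/s0 VC-HIT; vc=[2]
#7 0x16→b2/s0 VC-HIT; vc=[12]
#8 0x63→b12/s0 VC-HIT; vc=[2]
#9 0x64→b12/s0 L1-HIT; vc=[2]
#10 0x65→b12/s0 L1-HIT; vc=[2]
#11 0x62→b12/s0 L1-HIT; vc=[2]
#12 0x61→b12/s0 L1-HIT; vc=[2]
#13 0x64→b12/s0 L1-HIT; vc=[2]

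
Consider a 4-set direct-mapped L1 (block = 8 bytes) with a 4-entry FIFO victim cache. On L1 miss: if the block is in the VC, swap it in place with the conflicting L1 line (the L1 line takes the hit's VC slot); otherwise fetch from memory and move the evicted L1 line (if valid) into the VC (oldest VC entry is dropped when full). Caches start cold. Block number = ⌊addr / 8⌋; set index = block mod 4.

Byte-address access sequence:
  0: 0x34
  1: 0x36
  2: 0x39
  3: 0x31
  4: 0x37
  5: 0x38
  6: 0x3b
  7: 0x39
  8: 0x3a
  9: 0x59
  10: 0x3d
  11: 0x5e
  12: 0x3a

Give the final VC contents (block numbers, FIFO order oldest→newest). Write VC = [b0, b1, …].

0: 0x34 (blk 6, set 2) → MISS  vc=[]
1: 0x36 (blk 6, set 2) → L1-HIT  vc=[]
2: 0x39 (blk 7, set 3) → MISS  vc=[]
3: 0x31 (blk 6, set 2) → L1-HIT  vc=[]
4: 0x37 (blk 6, set 2) → L1-HIT  vc=[]
5: 0x38 (blk 7, set 3) → L1-HIT  vc=[]
6: 0x3b (blk 7, set 3) → L1-HIT  vc=[]
7: 0x39 (blk 7, set 3) → L1-HIT  vc=[]
8: 0x3a (blk 7, set 3) → L1-HIT  vc=[]
9: 0x59 (blk 11, set 3) → MISS  vc=[7]
10: 0x3d (blk 7, set 3) → VC-HIT  vc=[11]
11: 0x5e (blk 11, set 3) → VC-HIT  vc=[7]
12: 0x3a (blk 7, set 3) → VC-HIT  vc=[11]

VC = [11]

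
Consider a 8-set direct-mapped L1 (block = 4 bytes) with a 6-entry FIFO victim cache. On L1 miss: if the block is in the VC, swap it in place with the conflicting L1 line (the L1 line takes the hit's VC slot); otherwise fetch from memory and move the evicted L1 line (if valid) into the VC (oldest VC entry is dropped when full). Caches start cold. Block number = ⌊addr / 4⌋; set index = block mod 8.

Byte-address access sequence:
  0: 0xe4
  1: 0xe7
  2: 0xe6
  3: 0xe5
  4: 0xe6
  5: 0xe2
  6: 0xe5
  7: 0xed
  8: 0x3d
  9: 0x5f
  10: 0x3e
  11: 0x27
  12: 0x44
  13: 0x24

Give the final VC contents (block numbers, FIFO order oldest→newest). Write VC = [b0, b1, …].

VC = [23, 57, 17]

  [0] addr=0xe4 blk=57 s=1: MISS | VC []
  [1] addr=0xe7 blk=57 s=1: L1-HIT | VC []
  [2] addr=0xe6 blk=57 s=1: L1-HIT | VC []
  [3] addr=0xe5 blk=57 s=1: L1-HIT | VC []
  [4] addr=0xe6 blk=57 s=1: L1-HIT | VC []
  [5] addr=0xe2 blk=56 s=0: MISS | VC []
  [6] addr=0xe5 blk=57 s=1: L1-HIT | VC []
  [7] addr=0xed blk=59 s=3: MISS | VC []
  [8] addr=0x3d blk=15 s=7: MISS | VC []
  [9] addr=0x5f blk=23 s=7: MISS | VC [15]
  [10] addr=0x3e blk=15 s=7: VC-HIT | VC [23]
  [11] addr=0x27 blk=9 s=1: MISS | VC [23, 57]
  [12] addr=0x44 blk=17 s=1: MISS | VC [23, 57, 9]
  [13] addr=0x24 blk=9 s=1: VC-HIT | VC [23, 57, 17]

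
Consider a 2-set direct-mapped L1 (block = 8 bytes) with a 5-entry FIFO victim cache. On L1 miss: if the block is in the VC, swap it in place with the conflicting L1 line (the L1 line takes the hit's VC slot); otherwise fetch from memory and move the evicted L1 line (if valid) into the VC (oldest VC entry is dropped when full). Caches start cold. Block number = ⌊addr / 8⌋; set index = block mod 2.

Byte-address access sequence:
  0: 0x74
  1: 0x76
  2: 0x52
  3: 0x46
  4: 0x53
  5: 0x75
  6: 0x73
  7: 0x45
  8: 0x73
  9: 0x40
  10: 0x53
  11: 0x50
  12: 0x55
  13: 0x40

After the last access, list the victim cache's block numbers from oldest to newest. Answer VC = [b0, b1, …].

  [0] addr=0x74 blk=14 s=0: MISS | VC []
  [1] addr=0x76 blk=14 s=0: L1-HIT | VC []
  [2] addr=0x52 blk=10 s=0: MISS | VC [14]
  [3] addr=0x46 blk=8 s=0: MISS | VC [14, 10]
  [4] addr=0x53 blk=10 s=0: VC-HIT | VC [14, 8]
  [5] addr=0x75 blk=14 s=0: VC-HIT | VC [10, 8]
  [6] addr=0x73 blk=14 s=0: L1-HIT | VC [10, 8]
  [7] addr=0x45 blk=8 s=0: VC-HIT | VC [10, 14]
  [8] addr=0x73 blk=14 s=0: VC-HIT | VC [10, 8]
  [9] addr=0x40 blk=8 s=0: VC-HIT | VC [10, 14]
  [10] addr=0x53 blk=10 s=0: VC-HIT | VC [8, 14]
  [11] addr=0x50 blk=10 s=0: L1-HIT | VC [8, 14]
  [12] addr=0x55 blk=10 s=0: L1-HIT | VC [8, 14]
  [13] addr=0x40 blk=8 s=0: VC-HIT | VC [10, 14]

VC = [10, 14]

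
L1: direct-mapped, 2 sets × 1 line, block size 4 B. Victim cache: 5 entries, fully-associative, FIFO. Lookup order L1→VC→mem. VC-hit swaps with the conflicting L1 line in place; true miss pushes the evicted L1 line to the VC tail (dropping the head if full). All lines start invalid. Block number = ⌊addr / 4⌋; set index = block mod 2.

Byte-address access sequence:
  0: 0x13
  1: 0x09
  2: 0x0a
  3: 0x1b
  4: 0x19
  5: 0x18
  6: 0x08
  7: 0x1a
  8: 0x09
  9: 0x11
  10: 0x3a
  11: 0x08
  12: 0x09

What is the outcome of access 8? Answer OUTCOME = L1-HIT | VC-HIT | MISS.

  [0] addr=0x13 blk=4 s=0: MISS | VC []
  [1] addr=0x9 blk=2 s=0: MISS | VC [4]
  [2] addr=0xa blk=2 s=0: L1-HIT | VC [4]
  [3] addr=0x1b blk=6 s=0: MISS | VC [4, 2]
  [4] addr=0x19 blk=6 s=0: L1-HIT | VC [4, 2]
  [5] addr=0x18 blk=6 s=0: L1-HIT | VC [4, 2]
  [6] addr=0x8 blk=2 s=0: VC-HIT | VC [4, 6]
  [7] addr=0x1a blk=6 s=0: VC-HIT | VC [4, 2]
  [8] addr=0x9 blk=2 s=0: VC-HIT | VC [4, 6]
  [9] addr=0x11 blk=4 s=0: VC-HIT | VC [2, 6]
  [10] addr=0x3a blk=14 s=0: MISS | VC [2, 6, 4]
  [11] addr=0x8 blk=2 s=0: VC-HIT | VC [14, 6, 4]
  [12] addr=0x9 blk=2 s=0: L1-HIT | VC [14, 6, 4]

OUTCOME = VC-HIT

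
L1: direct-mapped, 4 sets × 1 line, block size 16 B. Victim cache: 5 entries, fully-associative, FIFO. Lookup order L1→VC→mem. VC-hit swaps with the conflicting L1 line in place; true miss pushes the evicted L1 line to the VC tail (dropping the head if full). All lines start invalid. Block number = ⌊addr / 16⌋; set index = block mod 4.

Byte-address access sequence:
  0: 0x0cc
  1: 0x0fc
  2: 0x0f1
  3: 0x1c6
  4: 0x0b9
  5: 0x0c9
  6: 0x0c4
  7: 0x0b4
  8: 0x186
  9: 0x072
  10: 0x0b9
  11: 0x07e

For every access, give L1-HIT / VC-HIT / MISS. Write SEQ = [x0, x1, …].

#0 0xcc→b12/s0 MISS; vc=[]
#1 0xfc→b15/s3 MISS; vc=[]
#2 0xf1→b15/s3 L1-HIT; vc=[]
#3 0x1c6→b28/s0 MISS; vc=[12]
#4 0xb9→b11/s3 MISS; vc=[12,15]
#5 0xc9→b12/s0 VC-HIT; vc=[28,15]
#6 0xc4→b12/s0 L1-HIT; vc=[28,15]
#7 0xb4→b11/s3 L1-HIT; vc=[28,15]
#8 0x186→b24/s0 MISS; vc=[28,15,12]
#9 0x72→b7/s3 MISS; vc=[28,15,12,11]
#10 0xb9→b11/s3 VC-HIT; vc=[28,15,12,7]
#11 0x7e→b7/s3 VC-HIT; vc=[28,15,12,11]

SEQ = [MISS, MISS, L1-HIT, MISS, MISS, VC-HIT, L1-HIT, L1-HIT, MISS, MISS, VC-HIT, VC-HIT]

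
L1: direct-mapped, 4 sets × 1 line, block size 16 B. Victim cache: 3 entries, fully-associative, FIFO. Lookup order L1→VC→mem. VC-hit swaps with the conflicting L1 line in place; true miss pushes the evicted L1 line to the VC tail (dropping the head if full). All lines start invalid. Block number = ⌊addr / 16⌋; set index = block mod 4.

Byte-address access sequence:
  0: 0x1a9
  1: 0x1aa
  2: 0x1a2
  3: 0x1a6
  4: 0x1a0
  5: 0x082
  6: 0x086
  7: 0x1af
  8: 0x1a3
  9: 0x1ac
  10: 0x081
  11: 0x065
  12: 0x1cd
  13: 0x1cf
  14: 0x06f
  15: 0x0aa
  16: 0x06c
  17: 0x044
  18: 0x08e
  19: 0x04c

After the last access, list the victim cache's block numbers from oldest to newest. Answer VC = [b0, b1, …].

  [0] addr=0x1a9 blk=26 s=2: MISS | VC []
  [1] addr=0x1aa blk=26 s=2: L1-HIT | VC []
  [2] addr=0x1a2 blk=26 s=2: L1-HIT | VC []
  [3] addr=0x1a6 blk=26 s=2: L1-HIT | VC []
  [4] addr=0x1a0 blk=26 s=2: L1-HIT | VC []
  [5] addr=0x82 blk=8 s=0: MISS | VC []
  [6] addr=0x86 blk=8 s=0: L1-HIT | VC []
  [7] addr=0x1af blk=26 s=2: L1-HIT | VC []
  [8] addr=0x1a3 blk=26 s=2: L1-HIT | VC []
  [9] addr=0x1ac blk=26 s=2: L1-HIT | VC []
  [10] addr=0x81 blk=8 s=0: L1-HIT | VC []
  [11] addr=0x65 blk=6 s=2: MISS | VC [26]
  [12] addr=0x1cd blk=28 s=0: MISS | VC [26, 8]
  [13] addr=0x1cf blk=28 s=0: L1-HIT | VC [26, 8]
  [14] addr=0x6f blk=6 s=2: L1-HIT | VC [26, 8]
  [15] addr=0xaa blk=10 s=2: MISS | VC [26, 8, 6]
  [16] addr=0x6c blk=6 s=2: VC-HIT | VC [26, 8, 10]
  [17] addr=0x44 blk=4 s=0: MISS | VC [8, 10, 28]
  [18] addr=0x8e blk=8 s=0: VC-HIT | VC [4, 10, 28]
  [19] addr=0x4c blk=4 s=0: VC-HIT | VC [8, 10, 28]

VC = [8, 10, 28]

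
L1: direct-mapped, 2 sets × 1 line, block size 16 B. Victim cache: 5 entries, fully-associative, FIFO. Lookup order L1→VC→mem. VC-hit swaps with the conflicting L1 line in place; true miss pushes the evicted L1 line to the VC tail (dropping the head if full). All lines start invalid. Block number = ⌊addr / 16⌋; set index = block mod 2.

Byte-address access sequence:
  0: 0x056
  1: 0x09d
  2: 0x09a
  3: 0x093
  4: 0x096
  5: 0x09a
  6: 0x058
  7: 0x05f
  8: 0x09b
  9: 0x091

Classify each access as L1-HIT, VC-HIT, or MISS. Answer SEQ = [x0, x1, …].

SEQ = [MISS, MISS, L1-HIT, L1-HIT, L1-HIT, L1-HIT, VC-HIT, L1-HIT, VC-HIT, L1-HIT]

#0 0x56→b5/s1 MISS; vc=[]
#1 0x9d→b9/s1 MISS; vc=[5]
#2 0x9a→b9/s1 L1-HIT; vc=[5]
#3 0x93→b9/s1 L1-HIT; vc=[5]
#4 0x96→b9/s1 L1-HIT; vc=[5]
#5 0x9a→b9/s1 L1-HIT; vc=[5]
#6 0x58→b5/s1 VC-HIT; vc=[9]
#7 0x5f→b5/s1 L1-HIT; vc=[9]
#8 0x9b→b9/s1 VC-HIT; vc=[5]
#9 0x91→b9/s1 L1-HIT; vc=[5]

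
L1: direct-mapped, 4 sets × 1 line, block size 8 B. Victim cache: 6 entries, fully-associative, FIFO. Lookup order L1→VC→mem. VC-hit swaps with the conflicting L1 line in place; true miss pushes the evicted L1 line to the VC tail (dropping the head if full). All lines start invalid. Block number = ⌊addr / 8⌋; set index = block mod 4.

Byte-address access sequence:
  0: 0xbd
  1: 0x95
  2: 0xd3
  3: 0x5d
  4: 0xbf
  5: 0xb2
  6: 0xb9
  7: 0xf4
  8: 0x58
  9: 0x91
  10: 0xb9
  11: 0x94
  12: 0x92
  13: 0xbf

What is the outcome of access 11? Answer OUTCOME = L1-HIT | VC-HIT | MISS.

  [0] addr=0xbd blk=23 s=3: MISS | VC []
  [1] addr=0x95 blk=18 s=2: MISS | VC []
  [2] addr=0xd3 blk=26 s=2: MISS | VC [18]
  [3] addr=0x5d blk=11 s=3: MISS | VC [18, 23]
  [4] addr=0xbf blk=23 s=3: VC-HIT | VC [18, 11]
  [5] addr=0xb2 blk=22 s=2: MISS | VC [18, 11, 26]
  [6] addr=0xb9 blk=23 s=3: L1-HIT | VC [18, 11, 26]
  [7] addr=0xf4 blk=30 s=2: MISS | VC [18, 11, 26, 22]
  [8] addr=0x58 blk=11 s=3: VC-HIT | VC [18, 23, 26, 22]
  [9] addr=0x91 blk=18 s=2: VC-HIT | VC [30, 23, 26, 22]
  [10] addr=0xb9 blk=23 s=3: VC-HIT | VC [30, 11, 26, 22]
  [11] addr=0x94 blk=18 s=2: L1-HIT | VC [30, 11, 26, 22]
  [12] addr=0x92 blk=18 s=2: L1-HIT | VC [30, 11, 26, 22]
  [13] addr=0xbf blk=23 s=3: L1-HIT | VC [30, 11, 26, 22]

OUTCOME = L1-HIT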